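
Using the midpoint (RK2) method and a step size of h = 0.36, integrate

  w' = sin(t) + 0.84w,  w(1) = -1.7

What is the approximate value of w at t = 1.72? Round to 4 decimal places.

Midpoint: k1 = f(t_n, w_n); k2 = f(t_n + h/2, w_n + (h/2)·k1); w_{n+1} = w_n + h·k2.
t=1.000000, w=-1.700000:
  k1 = f(1.000000, -1.700000) = -0.586529
  k2 = f(1.180000, -1.805575) = -0.592077
  w ← -1.700000 + 0.36·(-0.592077) = -1.913148
t=1.360000, w=-1.913148:
  k1 = f(1.360000, -1.913148) = -0.629180
  k2 = f(1.540000, -2.026400) = -0.702650
  w ← -1.913148 + 0.36·(-0.702650) = -2.166102
w(1.72) ≈ -2.1661

-2.1661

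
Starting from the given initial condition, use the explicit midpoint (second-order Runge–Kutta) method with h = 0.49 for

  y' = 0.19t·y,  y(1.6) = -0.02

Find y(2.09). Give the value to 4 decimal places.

-0.0237

Midpoint: k1 = f(t_n, y_n); k2 = f(t_n + h/2, y_n + (h/2)·k1); y_{n+1} = y_n + h·k2.
t=1.600000, y=-0.020000:
  k1 = f(1.600000, -0.020000) = -0.006080
  k2 = f(1.845000, -0.021490) = -0.007533
  y ← -0.020000 + 0.49·(-0.007533) = -0.023691
y(2.09) ≈ -0.0237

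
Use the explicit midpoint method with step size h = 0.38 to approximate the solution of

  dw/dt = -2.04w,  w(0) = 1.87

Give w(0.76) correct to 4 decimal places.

0.5159

Midpoint: k1 = f(t_n, w_n); k2 = f(t_n + h/2, w_n + (h/2)·k1); w_{n+1} = w_n + h·k2.
t=0.000000, w=1.870000:
  k1 = f(0.000000, 1.870000) = -3.814800
  k2 = f(0.190000, 1.145188) = -2.336184
  w ← 1.870000 + 0.38·(-2.336184) = 0.982250
t=0.380000, w=0.982250:
  k1 = f(0.380000, 0.982250) = -2.003791
  k2 = f(0.570000, 0.601530) = -1.227121
  w ← 0.982250 + 0.38·(-1.227121) = 0.515944
w(0.76) ≈ 0.5159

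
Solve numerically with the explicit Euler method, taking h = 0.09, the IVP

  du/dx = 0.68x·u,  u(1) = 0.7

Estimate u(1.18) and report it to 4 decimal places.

0.7924

Euler: u_{n+1} = u_n + h·f(x_n, u_n).
x=1.000000, u=0.700000: f=0.476000 → u ← 0.700000 + 0.09·0.476000 = 0.742840
x=1.090000, u=0.742840: f=0.550593 → u ← 0.742840 + 0.09·0.550593 = 0.792393
u(1.18) ≈ 0.7924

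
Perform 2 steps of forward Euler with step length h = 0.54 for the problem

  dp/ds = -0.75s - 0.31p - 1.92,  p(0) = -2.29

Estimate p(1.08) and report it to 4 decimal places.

Euler: p_{n+1} = p_n + h·f(s_n, p_n).
s=0.000000, p=-2.290000: f=-1.210100 → p ← -2.290000 + 0.54·(-1.210100) = -2.943454
s=0.540000, p=-2.943454: f=-1.412529 → p ← -2.943454 + 0.54·(-1.412529) = -3.706220
p(1.08) ≈ -3.7062

-3.7062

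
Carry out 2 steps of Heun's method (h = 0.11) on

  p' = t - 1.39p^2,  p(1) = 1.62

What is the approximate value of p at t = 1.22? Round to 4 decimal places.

Heun: k1 = f(t_n, p_n); k2 = f(t_n + h, p_n + h·k1); p_{n+1} = p_n + (h/2)·(k1 + k2).
t=1.000000, p=1.620000:
  k1 = f(1.000000, 1.620000) = -2.647916
  k2 = f(1.110000, 1.328729) = -1.344075
  p ← 1.620000 + (0.11/2)·(-2.647916 + (-1.344075)) = 1.400441
t=1.110000, p=1.400441:
  k1 = f(1.110000, 1.400441) = -1.616115
  k2 = f(1.220000, 1.222668) = -0.857934
  p ← 1.400441 + (0.11/2)·(-1.616115 + (-0.857934)) = 1.264368
p(1.22) ≈ 1.2644

1.2644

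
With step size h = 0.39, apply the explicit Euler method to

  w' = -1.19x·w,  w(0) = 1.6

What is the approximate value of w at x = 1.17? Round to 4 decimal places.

Euler: w_{n+1} = w_n + h·f(x_n, w_n).
x=0.000000, w=1.600000: f=0.000000 → w ← 1.600000 + 0.39·0.000000 = 1.600000
x=0.390000, w=1.600000: f=-0.742560 → w ← 1.600000 + 0.39·(-0.742560) = 1.310402
x=0.780000, w=1.310402: f=-1.216315 → w ← 1.310402 + 0.39·(-1.216315) = 0.836039
w(1.17) ≈ 0.8360

0.8360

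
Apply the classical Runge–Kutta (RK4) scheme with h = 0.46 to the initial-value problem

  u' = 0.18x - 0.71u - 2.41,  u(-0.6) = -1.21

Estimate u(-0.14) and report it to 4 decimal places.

RK4: k1 = f(x_n, u_n); k2 = f(x_n + h/2, u_n + (h/2)·k1); k3 = f(x_n + h/2, u_n + (h/2)·k2); k4 = f(x_n + h, u_n + h·k3); u_{n+1} = u_n + (h/6)·(k1 + 2k2 + 2k3 + k4).
x=-0.600000, u=-1.210000:
  k1 = f(-0.600000, -1.210000) = -1.658900
  k2 = f(-0.370000, -1.591547) = -1.346602
  k3 = f(-0.370000, -1.519718) = -1.397600
  k4 = f(-0.140000, -1.852896) = -1.119644
  u ← -1.210000 + (0.46/6)·(k1 + 2k2 + 2k3 + k4) = -1.843799
u(-0.14) ≈ -1.8438

-1.8438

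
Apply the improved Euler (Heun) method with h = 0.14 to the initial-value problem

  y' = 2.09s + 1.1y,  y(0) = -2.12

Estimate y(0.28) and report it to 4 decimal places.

-2.7931

Heun: k1 = f(s_n, y_n); k2 = f(s_n + h, y_n + h·k1); y_{n+1} = y_n + (h/2)·(k1 + k2).
s=0.000000, y=-2.120000:
  k1 = f(0.000000, -2.120000) = -2.332000
  k2 = f(0.140000, -2.446480) = -2.398528
  y ← -2.120000 + (0.14/2)·(-2.332000 + (-2.398528)) = -2.451137
s=0.140000, y=-2.451137:
  k1 = f(0.140000, -2.451137) = -2.403651
  k2 = f(0.280000, -2.787648) = -2.481213
  y ← -2.451137 + (0.14/2)·(-2.403651 + (-2.481213)) = -2.793077
y(0.28) ≈ -2.7931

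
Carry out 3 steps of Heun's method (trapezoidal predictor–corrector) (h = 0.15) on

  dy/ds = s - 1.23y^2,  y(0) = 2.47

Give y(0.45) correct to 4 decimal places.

1.1463

Heun: k1 = f(s_n, y_n); k2 = f(s_n + h, y_n + h·k1); y_{n+1} = y_n + (h/2)·(k1 + k2).
s=0.000000, y=2.470000:
  k1 = f(0.000000, 2.470000) = -7.504107
  k2 = f(0.150000, 1.344384) = -2.073063
  y ← 2.470000 + (0.15/2)·(-7.504107 + (-2.073063)) = 1.751712
s=0.150000, y=1.751712:
  k1 = f(0.150000, 1.751712) = -3.624250
  k2 = f(0.300000, 1.208075) = -1.495117
  y ← 1.751712 + (0.15/2)·(-3.624250 + (-1.495117)) = 1.367760
s=0.300000, y=1.367760:
  k1 = f(0.300000, 1.367760) = -2.001043
  k2 = f(0.450000, 1.067603) = -0.951925
  y ← 1.367760 + (0.15/2)·(-2.001043 + (-0.951925)) = 1.146287
y(0.45) ≈ 1.1463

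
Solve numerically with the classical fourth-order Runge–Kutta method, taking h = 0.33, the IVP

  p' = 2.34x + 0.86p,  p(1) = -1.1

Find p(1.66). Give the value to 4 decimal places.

0.7597

RK4: k1 = f(x_n, p_n); k2 = f(x_n + h/2, p_n + (h/2)·k1); k3 = f(x_n + h/2, p_n + (h/2)·k2); k4 = f(x_n + h, p_n + h·k3); p_{n+1} = p_n + (h/6)·(k1 + 2k2 + 2k3 + k4).
x=1.000000, p=-1.100000:
  k1 = f(1.000000, -1.100000) = 1.394000
  k2 = f(1.165000, -0.869990) = 1.977909
  k3 = f(1.165000, -0.773645) = 2.060765
  k4 = f(1.330000, -0.419947) = 2.751045
  p ← -1.100000 + (0.33/6)·(k1 + 2k2 + 2k3 + k4) = -0.427768
x=1.330000, p=-0.427768:
  k1 = f(1.330000, -0.427768) = 2.744319
  k2 = f(1.495000, 0.025044) = 3.519838
  k3 = f(1.495000, 0.153005) = 3.629884
  k4 = f(1.660000, 0.770093) = 4.546680
  p ← -0.427768 + (0.33/6)·(k1 + 2k2 + 2k3 + k4) = 0.759706
p(1.66) ≈ 0.7597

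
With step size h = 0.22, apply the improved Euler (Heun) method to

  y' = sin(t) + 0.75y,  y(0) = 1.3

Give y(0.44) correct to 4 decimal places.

Heun: k1 = f(t_n, y_n); k2 = f(t_n + h, y_n + h·k1); y_{n+1} = y_n + (h/2)·(k1 + k2).
t=0.000000, y=1.300000:
  k1 = f(0.000000, 1.300000) = 0.975000
  k2 = f(0.220000, 1.514500) = 1.354105
  y ← 1.300000 + (0.22/2)·(0.975000 + 1.354105) = 1.556202
t=0.220000, y=1.556202:
  k1 = f(0.220000, 1.556202) = 1.385381
  k2 = f(0.440000, 1.860985) = 1.821678
  y ← 1.556202 + (0.22/2)·(1.385381 + 1.821678) = 1.908978
y(0.44) ≈ 1.9090

1.9090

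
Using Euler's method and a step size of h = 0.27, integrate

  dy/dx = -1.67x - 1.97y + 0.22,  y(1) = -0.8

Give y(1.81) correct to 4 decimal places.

-1.0431

Euler: y_{n+1} = y_n + h·f(x_n, y_n).
x=1.000000, y=-0.800000: f=0.126000 → y ← -0.800000 + 0.27·0.126000 = -0.765980
x=1.270000, y=-0.765980: f=-0.391919 → y ← -0.765980 + 0.27·(-0.391919) = -0.871798
x=1.540000, y=-0.871798: f=-0.634357 → y ← -0.871798 + 0.27·(-0.634357) = -1.043075
y(1.81) ≈ -1.0431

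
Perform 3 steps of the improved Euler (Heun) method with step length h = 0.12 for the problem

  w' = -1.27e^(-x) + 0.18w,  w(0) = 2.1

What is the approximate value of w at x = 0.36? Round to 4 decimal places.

Heun: k1 = f(x_n, w_n); k2 = f(x_n + h, w_n + h·k1); w_{n+1} = w_n + (h/2)·(k1 + k2).
x=0.000000, w=2.100000:
  k1 = f(0.000000, 2.100000) = -0.892000
  k2 = f(0.120000, 1.992960) = -0.767656
  w ← 2.100000 + (0.12/2)·(-0.892000 + (-0.767656)) = 2.000421
x=0.120000, w=2.000421:
  k1 = f(0.120000, 2.000421) = -0.766313
  k2 = f(0.240000, 1.908463) = -0.655494
  w ← 2.000421 + (0.12/2)·(-0.766313 + (-0.655494)) = 1.915112
x=0.240000, w=1.915112:
  k1 = f(0.240000, 1.915112) = -0.654297
  k2 = f(0.360000, 1.836597) = -0.555462
  w ← 1.915112 + (0.12/2)·(-0.654297 + (-0.555462)) = 1.842527
w(0.36) ≈ 1.8425

1.8425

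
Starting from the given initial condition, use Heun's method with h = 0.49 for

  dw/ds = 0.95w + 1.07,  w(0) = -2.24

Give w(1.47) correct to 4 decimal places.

Heun: k1 = f(s_n, w_n); k2 = f(s_n + h, w_n + h·k1); w_{n+1} = w_n + (h/2)·(k1 + k2).
s=0.000000, w=-2.240000:
  k1 = f(0.000000, -2.240000) = -1.058000
  k2 = f(0.490000, -2.758420) = -1.550499
  w ← -2.240000 + (0.49/2)·(-1.058000 + (-1.550499)) = -2.879082
s=0.490000, w=-2.879082:
  k1 = f(0.490000, -2.879082) = -1.665128
  k2 = f(0.980000, -3.694995) = -2.440245
  w ← -2.879082 + (0.49/2)·(-1.665128 + (-2.440245)) = -3.884899
s=0.980000, w=-3.884899:
  k1 = f(0.980000, -3.884899) = -2.620654
  k2 = f(1.470000, -5.169019) = -3.840568
  w ← -3.884899 + (0.49/2)·(-2.620654 + (-3.840568)) = -5.467898
w(1.47) ≈ -5.4679

-5.4679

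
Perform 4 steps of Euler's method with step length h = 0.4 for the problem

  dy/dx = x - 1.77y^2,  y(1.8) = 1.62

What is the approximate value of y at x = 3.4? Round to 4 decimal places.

Euler: y_{n+1} = y_n + h·f(x_n, y_n).
x=1.800000, y=1.620000: f=-2.845188 → y ← 1.620000 + 0.4·(-2.845188) = 0.481925
x=2.200000, y=0.481925: f=1.788915 → y ← 0.481925 + 0.4·1.788915 = 1.197491
x=2.600000, y=1.197491: f=0.061848 → y ← 1.197491 + 0.4·0.061848 = 1.222230
x=3.000000, y=1.222230: f=0.355892 → y ← 1.222230 + 0.4·0.355892 = 1.364587
y(3.4) ≈ 1.3646

1.3646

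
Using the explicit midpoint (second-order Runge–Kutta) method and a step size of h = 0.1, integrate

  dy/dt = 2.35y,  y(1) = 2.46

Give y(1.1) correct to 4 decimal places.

3.1060

Midpoint: k1 = f(t_n, y_n); k2 = f(t_n + h/2, y_n + (h/2)·k1); y_{n+1} = y_n + h·k2.
t=1.000000, y=2.460000:
  k1 = f(1.000000, 2.460000) = 5.781000
  k2 = f(1.050000, 2.749050) = 6.460268
  y ← 2.460000 + 0.1·6.460268 = 3.106027
y(1.1) ≈ 3.1060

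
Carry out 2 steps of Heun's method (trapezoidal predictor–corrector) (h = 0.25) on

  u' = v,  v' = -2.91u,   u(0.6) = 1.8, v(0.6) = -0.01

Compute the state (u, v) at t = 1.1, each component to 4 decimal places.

1.1556, -2.3873

Heun on (u,v): k1 = f(t_n, state_n); k2 = f(t_n + h, state_n + h·k1); state_{n+1} = state_n + (h/2)·(k1 + k2).
0.600000: (1.800000, -0.010000)
  k1 = (-0.010000, -5.238000)
  predictor → (1.797500, -1.319500)
  k2 = (-1.319500, -5.230725)
  → (1.633813, -1.318591)
0.850000: (1.633813, -1.318591)
  k1 = (-1.318591, -4.754394)
  predictor → (1.304165, -2.507189)
  k2 = (-2.507189, -3.795120)
  → (1.155590, -2.387280)
(u(1.1), v(1.1)) ≈ (1.1556, -2.3873)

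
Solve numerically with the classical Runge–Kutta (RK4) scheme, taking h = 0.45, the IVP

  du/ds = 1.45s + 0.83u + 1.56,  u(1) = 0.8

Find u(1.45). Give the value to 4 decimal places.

2.9709

RK4: k1 = f(s_n, u_n); k2 = f(s_n + h/2, u_n + (h/2)·k1); k3 = f(s_n + h/2, u_n + (h/2)·k2); k4 = f(s_n + h, u_n + h·k3); u_{n+1} = u_n + (h/6)·(k1 + 2k2 + 2k3 + k4).
s=1.000000, u=0.800000:
  k1 = f(1.000000, 0.800000) = 3.674000
  k2 = f(1.225000, 1.626650) = 4.686369
  k3 = f(1.225000, 1.854433) = 4.875430
  k4 = f(1.450000, 2.993943) = 6.147473
  u ← 0.800000 + (0.45/6)·(k1 + 2k2 + 2k3 + k4) = 2.970880
u(1.45) ≈ 2.9709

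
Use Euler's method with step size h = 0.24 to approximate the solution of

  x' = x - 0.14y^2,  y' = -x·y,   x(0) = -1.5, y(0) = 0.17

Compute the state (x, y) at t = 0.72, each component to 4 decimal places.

-2.8674, 0.5198

Euler on (x,y): x_{n+1} = x_n + h·x', y_{n+1} = y_n + h·y'.
0.000000: (-1.500000, 0.170000); f=(-1.504046, 0.255000) → (-1.860971, 0.231200)
0.240000: (-1.860971, 0.231200); f=(-1.868455, 0.430257) → (-2.309400, 0.334462)
0.480000: (-2.309400, 0.334462); f=(-2.325061, 0.772406) → (-2.867415, 0.519839)
(x(0.72), y(0.72)) ≈ (-2.8674, 0.5198)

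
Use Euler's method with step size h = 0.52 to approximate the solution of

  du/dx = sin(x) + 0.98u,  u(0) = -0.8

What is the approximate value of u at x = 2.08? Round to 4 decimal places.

Euler: u_{n+1} = u_n + h·f(x_n, u_n).
x=0.000000, u=-0.800000: f=-0.784000 → u ← -0.800000 + 0.52·(-0.784000) = -1.207680
x=0.520000, u=-1.207680: f=-0.686646 → u ← -1.207680 + 0.52·(-0.686646) = -1.564736
x=1.040000, u=-1.564736: f=-0.671037 → u ← -1.564736 + 0.52·(-0.671037) = -1.913675
x=1.560000, u=-1.913675: f=-0.875460 → u ← -1.913675 + 0.52·(-0.875460) = -2.368915
u(2.08) ≈ -2.3689

-2.3689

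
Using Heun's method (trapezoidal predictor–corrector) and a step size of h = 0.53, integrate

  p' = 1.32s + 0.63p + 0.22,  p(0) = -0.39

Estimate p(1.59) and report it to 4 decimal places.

1.8090

Heun: k1 = f(s_n, p_n); k2 = f(s_n + h, p_n + h·k1); p_{n+1} = p_n + (h/2)·(k1 + k2).
s=0.000000, p=-0.390000:
  k1 = f(0.000000, -0.390000) = -0.025700
  k2 = f(0.530000, -0.403621) = 0.665319
  p ← -0.390000 + (0.53/2)·(-0.025700 + 0.665319) = -0.220501
s=0.530000, p=-0.220501:
  k1 = f(0.530000, -0.220501) = 0.780684
  k2 = f(1.060000, 0.193262) = 1.740955
  p ← -0.220501 + (0.53/2)·(0.780684 + 1.740955) = 0.447733
s=1.060000, p=0.447733:
  k1 = f(1.060000, 0.447733) = 1.901272
  k2 = f(1.590000, 1.455408) = 3.235707
  p ← 0.447733 + (0.53/2)·(1.901272 + 3.235707) = 1.809033
p(1.59) ≈ 1.8090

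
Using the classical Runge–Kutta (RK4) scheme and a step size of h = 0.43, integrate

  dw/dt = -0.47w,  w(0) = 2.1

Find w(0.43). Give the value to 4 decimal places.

1.7157

RK4: k1 = f(t_n, w_n); k2 = f(t_n + h/2, w_n + (h/2)·k1); k3 = f(t_n + h/2, w_n + (h/2)·k2); k4 = f(t_n + h, w_n + h·k3); w_{n+1} = w_n + (h/6)·(k1 + 2k2 + 2k3 + k4).
t=0.000000, w=2.100000:
  k1 = f(0.000000, 2.100000) = -0.987000
  k2 = f(0.215000, 1.887795) = -0.887264
  k3 = f(0.215000, 1.909238) = -0.897342
  k4 = f(0.430000, 1.714143) = -0.805647
  w ← 2.100000 + (0.43/6)·(k1 + 2k2 + 2k3 + k4) = 1.715733
w(0.43) ≈ 1.7157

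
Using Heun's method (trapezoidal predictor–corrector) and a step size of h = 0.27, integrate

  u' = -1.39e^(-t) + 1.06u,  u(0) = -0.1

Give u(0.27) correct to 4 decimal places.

-0.5173

Heun: k1 = f(t_n, u_n); k2 = f(t_n + h, u_n + h·k1); u_{n+1} = u_n + (h/2)·(k1 + k2).
t=0.000000, u=-0.100000:
  k1 = f(0.000000, -0.100000) = -1.496000
  k2 = f(0.270000, -0.503920) = -1.595253
  u ← -0.100000 + (0.27/2)·(-1.496000 + (-1.595253)) = -0.517319
u(0.27) ≈ -0.5173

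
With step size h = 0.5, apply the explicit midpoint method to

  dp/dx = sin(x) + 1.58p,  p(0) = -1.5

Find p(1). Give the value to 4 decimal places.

Midpoint: k1 = f(x_n, p_n); k2 = f(x_n + h/2, p_n + (h/2)·k1); p_{n+1} = p_n + h·k2.
x=0.000000, p=-1.500000:
  k1 = f(0.000000, -1.500000) = -2.370000
  k2 = f(0.250000, -2.092500) = -3.058746
  p ← -1.500000 + 0.5·(-3.058746) = -3.029373
x=0.500000, p=-3.029373:
  k1 = f(0.500000, -3.029373) = -4.306984
  k2 = f(0.750000, -4.106119) = -5.806029
  p ← -3.029373 + 0.5·(-5.806029) = -5.932388
p(1) ≈ -5.9324

-5.9324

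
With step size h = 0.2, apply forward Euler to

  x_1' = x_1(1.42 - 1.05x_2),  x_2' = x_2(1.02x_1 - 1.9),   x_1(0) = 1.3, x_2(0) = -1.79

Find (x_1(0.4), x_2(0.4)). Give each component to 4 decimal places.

Euler on (x_1,x_2): x_1_{n+1} = x_1_n + h·x_1', x_2_{n+1} = x_2_n + h·x_2'.
0.000000: (1.300000, -1.790000); f=(4.289350, 1.027460) → (2.157870, -1.584508)
0.200000: (2.157870, -1.584508); f=(6.654296, -0.476980) → (3.488729, -1.679904)
(x_1(0.4), x_2(0.4)) ≈ (3.4887, -1.6799)

3.4887, -1.6799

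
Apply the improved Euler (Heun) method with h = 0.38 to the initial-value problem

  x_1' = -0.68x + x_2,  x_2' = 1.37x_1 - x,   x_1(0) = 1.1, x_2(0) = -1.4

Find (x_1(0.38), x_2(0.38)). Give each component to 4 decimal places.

0.6277, -1.0380

Heun on (x_1,x_2): k1 = f(x_n, state_n); k2 = f(x_n + h, state_n + h·k1); state_{n+1} = state_n + (h/2)·(k1 + k2).
0.000000: (1.100000, -1.400000)
  k1 = (-1.400000, 1.507000)
  predictor → (0.568000, -0.827340)
  k2 = (-1.085740, 0.398160)
  → (0.627709, -1.038020)
(x_1(0.38), x_2(0.38)) ≈ (0.6277, -1.0380)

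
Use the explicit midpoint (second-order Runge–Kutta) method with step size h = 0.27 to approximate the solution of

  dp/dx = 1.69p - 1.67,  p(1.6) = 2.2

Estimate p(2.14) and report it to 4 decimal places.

Midpoint: k1 = f(x_n, p_n); k2 = f(x_n + h/2, p_n + (h/2)·k1); p_{n+1} = p_n + h·k2.
x=1.600000, p=2.200000:
  k1 = f(1.600000, 2.200000) = 2.048000
  k2 = f(1.735000, 2.476480) = 2.515251
  p ← 2.200000 + 0.27·2.515251 = 2.879118
x=1.870000, p=2.879118:
  k1 = f(1.870000, 2.879118) = 3.195709
  k2 = f(2.005000, 3.310539) = 3.924810
  p ← 2.879118 + 0.27·3.924810 = 3.938817
p(2.14) ≈ 3.9388

3.9388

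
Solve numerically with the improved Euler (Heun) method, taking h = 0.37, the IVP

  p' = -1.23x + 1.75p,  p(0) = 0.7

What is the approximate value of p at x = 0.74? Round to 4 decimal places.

1.9508

Heun: k1 = f(x_n, p_n); k2 = f(x_n + h, p_n + h·k1); p_{n+1} = p_n + (h/2)·(k1 + k2).
x=0.000000, p=0.700000:
  k1 = f(0.000000, 0.700000) = 1.225000
  k2 = f(0.370000, 1.153250) = 1.563087
  p ← 0.700000 + (0.37/2)·(1.225000 + 1.563087) = 1.215796
x=0.370000, p=1.215796:
  k1 = f(0.370000, 1.215796) = 1.672543
  k2 = f(0.740000, 1.834637) = 2.300415
  p ← 1.215796 + (0.37/2)·(1.672543 + 2.300415) = 1.950794
p(0.74) ≈ 1.9508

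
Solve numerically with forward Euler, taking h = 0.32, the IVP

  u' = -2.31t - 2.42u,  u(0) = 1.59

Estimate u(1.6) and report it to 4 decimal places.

Euler: u_{n+1} = u_n + h·f(t_n, u_n).
t=0.000000, u=1.590000: f=-3.847800 → u ← 1.590000 + 0.32·(-3.847800) = 0.358704
t=0.320000, u=0.358704: f=-1.607264 → u ← 0.358704 + 0.32·(-1.607264) = -0.155620
t=0.640000, u=-0.155620: f=-1.101799 → u ← -0.155620 + 0.32·(-1.101799) = -0.508196
t=0.960000, u=-0.508196: f=-0.987766 → u ← -0.508196 + 0.32·(-0.987766) = -0.824281
t=1.280000, u=-0.824281: f=-0.962040 → u ← -0.824281 + 0.32·(-0.962040) = -1.132134
u(1.6) ≈ -1.1321

-1.1321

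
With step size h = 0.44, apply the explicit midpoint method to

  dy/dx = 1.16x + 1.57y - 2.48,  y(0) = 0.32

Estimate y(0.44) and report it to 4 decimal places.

-0.7384

Midpoint: k1 = f(x_n, y_n); k2 = f(x_n + h/2, y_n + (h/2)·k1); y_{n+1} = y_n + h·k2.
x=0.000000, y=0.320000:
  k1 = f(0.000000, 0.320000) = -1.977600
  k2 = f(0.220000, -0.115072) = -2.405463
  y ← 0.320000 + 0.44·(-2.405463) = -0.738404
y(0.44) ≈ -0.7384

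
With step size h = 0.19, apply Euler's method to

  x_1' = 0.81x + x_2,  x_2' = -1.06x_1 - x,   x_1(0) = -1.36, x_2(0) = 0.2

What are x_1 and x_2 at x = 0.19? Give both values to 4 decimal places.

Euler on (x_1,x_2): x_1_{n+1} = x_1_n + h·x_1', x_2_{n+1} = x_2_n + h·x_2'.
0.000000: (-1.360000, 0.200000); f=(0.200000, 1.441600) → (-1.322000, 0.473904)
(x_1(0.19), x_2(0.19)) ≈ (-1.3220, 0.4739)

-1.3220, 0.4739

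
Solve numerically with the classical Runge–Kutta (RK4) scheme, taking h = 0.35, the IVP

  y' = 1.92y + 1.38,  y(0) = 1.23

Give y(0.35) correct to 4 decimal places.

RK4: k1 = f(x_n, y_n); k2 = f(x_n + h/2, y_n + (h/2)·k1); k3 = f(x_n + h/2, y_n + (h/2)·k2); k4 = f(x_n + h, y_n + h·k3); y_{n+1} = y_n + (h/6)·(k1 + 2k2 + 2k3 + k4).
x=0.000000, y=1.230000:
  k1 = f(0.000000, 1.230000) = 3.741600
  k2 = f(0.175000, 1.884780) = 4.998778
  k3 = f(0.175000, 2.104786) = 5.421189
  k4 = f(0.350000, 3.127416) = 7.384639
  y ← 1.230000 + (0.35/6)·(k1 + 2k2 + 2k3 + k4) = 3.094693
y(0.35) ≈ 3.0947

3.0947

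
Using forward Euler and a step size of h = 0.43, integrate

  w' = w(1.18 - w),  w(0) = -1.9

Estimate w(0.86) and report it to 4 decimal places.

-15.0440

Euler: w_{n+1} = w_n + h·f(x_n, w_n).
x=0.000000, w=-1.900000: f=-5.852000 → w ← -1.900000 + 0.43·(-5.852000) = -4.416360
x=0.430000, w=-4.416360: f=-24.715540 → w ← -4.416360 + 0.43·(-24.715540) = -15.044042
w(0.86) ≈ -15.0440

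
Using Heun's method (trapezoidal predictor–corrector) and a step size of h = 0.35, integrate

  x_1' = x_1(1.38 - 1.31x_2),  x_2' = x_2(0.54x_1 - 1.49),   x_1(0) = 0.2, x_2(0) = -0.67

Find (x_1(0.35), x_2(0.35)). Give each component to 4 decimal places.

Heun on (x_1,x_2): k1 = f(t_n, state_n); k2 = f(t_n + h, state_n + h·k1); state_{n+1} = state_n + (h/2)·(k1 + k2).
0.000000: (0.200000, -0.670000)
  k1 = (0.451540, 0.925940)
  predictor → (0.358039, -0.345921)
  k2 = (0.656342, 0.448542)
  → (0.393879, -0.429466)
(x_1(0.35), x_2(0.35)) ≈ (0.3939, -0.4295)

0.3939, -0.4295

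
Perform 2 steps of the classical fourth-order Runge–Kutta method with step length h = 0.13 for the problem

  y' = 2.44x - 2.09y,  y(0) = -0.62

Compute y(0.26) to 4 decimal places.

RK4: k1 = f(x_n, y_n); k2 = f(x_n + h/2, y_n + (h/2)·k1); k3 = f(x_n + h/2, y_n + (h/2)·k2); k4 = f(x_n + h, y_n + h·k3); y_{n+1} = y_n + (h/6)·(k1 + 2k2 + 2k3 + k4).
x=0.000000, y=-0.620000:
  k1 = f(0.000000, -0.620000) = 1.295800
  k2 = f(0.065000, -0.535773) = 1.278366
  k3 = f(0.065000, -0.536906) = 1.280734
  k4 = f(0.130000, -0.453505) = 1.265025
  y ← -0.620000 + (0.13/6)·(k1 + 2k2 + 2k3 + k4) = -0.453621
x=0.130000, y=-0.453621:
  k1 = f(0.130000, -0.453621) = 1.265268
  k2 = f(0.195000, -0.371379) = 1.251982
  k3 = f(0.195000, -0.372242) = 1.253787
  k4 = f(0.260000, -0.290629) = 1.241814
  y ← -0.453621 + (0.13/6)·(k1 + 2k2 + 2k3 + k4) = -0.290718
y(0.26) ≈ -0.2907

-0.2907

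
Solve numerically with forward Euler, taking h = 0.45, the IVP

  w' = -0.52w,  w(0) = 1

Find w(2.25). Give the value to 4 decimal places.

Euler: w_{n+1} = w_n + h·f(s_n, w_n).
s=0.000000, w=1.000000: f=-0.520000 → w ← 1.000000 + 0.45·(-0.520000) = 0.766000
s=0.450000, w=0.766000: f=-0.398320 → w ← 0.766000 + 0.45·(-0.398320) = 0.586756
s=0.900000, w=0.586756: f=-0.305113 → w ← 0.586756 + 0.45·(-0.305113) = 0.449455
s=1.350000, w=0.449455: f=-0.233717 → w ← 0.449455 + 0.45·(-0.233717) = 0.344283
s=1.800000, w=0.344283: f=-0.179027 → w ← 0.344283 + 0.45·(-0.179027) = 0.263720
w(2.25) ≈ 0.2637

0.2637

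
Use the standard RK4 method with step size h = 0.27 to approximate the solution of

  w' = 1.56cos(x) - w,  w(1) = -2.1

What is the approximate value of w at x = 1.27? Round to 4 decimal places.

RK4: k1 = f(x_n, w_n); k2 = f(x_n + h/2, w_n + (h/2)·k1); k3 = f(x_n + h/2, w_n + (h/2)·k2); k4 = f(x_n + h, w_n + h·k3); w_{n+1} = w_n + (h/6)·(k1 + 2k2 + 2k3 + k4).
x=1.000000, w=-2.100000:
  k1 = f(1.000000, -2.100000) = 2.942872
  k2 = f(1.135000, -1.702712) = 2.361239
  k3 = f(1.135000, -1.781233) = 2.439759
  k4 = f(1.270000, -1.441265) = 1.903463
  w ← -2.100000 + (0.27/6)·(k1 + 2k2 + 2k3 + k4) = -1.449825
w(1.27) ≈ -1.4498

-1.4498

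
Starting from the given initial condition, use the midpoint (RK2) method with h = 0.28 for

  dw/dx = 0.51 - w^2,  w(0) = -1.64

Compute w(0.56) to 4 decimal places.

Midpoint: k1 = f(x_n, w_n); k2 = f(x_n + h/2, w_n + (h/2)·k1); w_{n+1} = w_n + h·k2.
x=0.000000, w=-1.640000:
  k1 = f(0.000000, -1.640000) = -2.179600
  k2 = f(0.140000, -1.945144) = -3.273585
  w ← -1.640000 + 0.28·(-3.273585) = -2.556604
x=0.280000, w=-2.556604:
  k1 = f(0.280000, -2.556604) = -6.026223
  k2 = f(0.420000, -3.400275) = -11.051871
  w ← -2.556604 + 0.28·(-11.051871) = -5.651128
w(0.56) ≈ -5.6511

-5.6511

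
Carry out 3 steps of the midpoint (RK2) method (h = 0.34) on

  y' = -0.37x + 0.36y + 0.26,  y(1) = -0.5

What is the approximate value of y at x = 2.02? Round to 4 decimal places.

-1.0714

Midpoint: k1 = f(x_n, y_n); k2 = f(x_n + h/2, y_n + (h/2)·k1); y_{n+1} = y_n + h·k2.
x=1.000000, y=-0.500000:
  k1 = f(1.000000, -0.500000) = -0.290000
  k2 = f(1.170000, -0.549300) = -0.370648
  y ← -0.500000 + 0.34·(-0.370648) = -0.626020
x=1.340000, y=-0.626020:
  k1 = f(1.340000, -0.626020) = -0.461167
  k2 = f(1.510000, -0.704419) = -0.552291
  y ← -0.626020 + 0.34·(-0.552291) = -0.813799
x=1.680000, y=-0.813799:
  k1 = f(1.680000, -0.813799) = -0.654568
  k2 = f(1.850000, -0.925076) = -0.757527
  y ← -0.813799 + 0.34·(-0.757527) = -1.071358
y(2.02) ≈ -1.0714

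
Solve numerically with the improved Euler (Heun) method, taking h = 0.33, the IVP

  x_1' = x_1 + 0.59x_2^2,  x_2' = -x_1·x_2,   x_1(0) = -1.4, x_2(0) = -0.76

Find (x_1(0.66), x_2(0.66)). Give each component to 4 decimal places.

Heun on (x_1,x_2): k1 = f(t_n, state_n); k2 = f(t_n + h, state_n + h·k1); state_{n+1} = state_n + (h/2)·(k1 + k2).
0.000000: (-1.400000, -0.760000)
  k1 = (-1.059216, -1.064000)
  predictor → (-1.749541, -1.111120)
  k2 = (-1.021135, -1.943950)
  → (-1.743258, -1.256312)
0.330000: (-1.743258, -1.256312)
  k1 = (-0.812049, -2.190075)
  predictor → (-2.011234, -1.979037)
  k2 = (0.299552, -3.980306)
  → (-1.827820, -2.274425)
(x_1(0.66), x_2(0.66)) ≈ (-1.8278, -2.2744)

-1.8278, -2.2744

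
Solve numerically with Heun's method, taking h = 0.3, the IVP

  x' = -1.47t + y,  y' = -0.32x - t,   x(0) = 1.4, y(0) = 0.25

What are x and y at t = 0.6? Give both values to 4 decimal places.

Heun on (x,y): k1 = f(t_n, state_n); k2 = f(t_n + h, state_n + h·k1); state_{n+1} = state_n + (h/2)·(k1 + k2).
0.000000: (1.400000, 0.250000)
  k1 = (0.250000, -0.448000)
  predictor → (1.475000, 0.115600)
  k2 = (-0.325400, -0.772000)
  → (1.388690, 0.067000)
0.300000: (1.388690, 0.067000)
  k1 = (-0.374000, -0.744381)
  predictor → (1.276490, -0.156314)
  k2 = (-1.038314, -1.008477)
  → (1.176843, -0.195929)
(x(0.6), y(0.6)) ≈ (1.1768, -0.1959)

1.1768, -0.1959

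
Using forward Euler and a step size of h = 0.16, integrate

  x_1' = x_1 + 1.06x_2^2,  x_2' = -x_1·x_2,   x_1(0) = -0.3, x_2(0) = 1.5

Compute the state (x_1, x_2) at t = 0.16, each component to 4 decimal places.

0.0336, 1.5720

Euler on (x_1,x_2): x_1_{n+1} = x_1_n + h·x_1', x_2_{n+1} = x_2_n + h·x_2'.
0.000000: (-0.300000, 1.500000); f=(2.085000, 0.450000) → (0.033600, 1.572000)
(x_1(0.16), x_2(0.16)) ≈ (0.0336, 1.5720)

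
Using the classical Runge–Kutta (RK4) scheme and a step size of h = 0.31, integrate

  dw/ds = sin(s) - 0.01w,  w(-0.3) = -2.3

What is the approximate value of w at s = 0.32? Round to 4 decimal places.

RK4: k1 = f(s_n, w_n); k2 = f(s_n + h/2, w_n + (h/2)·k1); k3 = f(s_n + h/2, w_n + (h/2)·k2); k4 = f(s_n + h, w_n + h·k3); w_{n+1} = w_n + (h/6)·(k1 + 2k2 + 2k3 + k4).
s=-0.300000, w=-2.300000:
  k1 = f(-0.300000, -2.300000) = -0.272520
  k2 = f(-0.145000, -2.342241) = -0.121070
  k3 = f(-0.145000, -2.318766) = -0.121305
  k4 = f(0.010000, -2.337604) = 0.033376
  w ← -2.300000 + (0.31/6)·(k1 + 2k2 + 2k3 + k4) = -2.337401
s=0.010000, w=-2.337401:
  k1 = f(0.010000, -2.337401) = 0.033374
  k2 = f(0.165000, -2.332228) = 0.187575
  k3 = f(0.165000, -2.308327) = 0.187336
  k4 = f(0.320000, -2.279327) = 0.337360
  w ← -2.337401 + (0.31/6)·(k1 + 2k2 + 2k3 + k4) = -2.279506
w(0.32) ≈ -2.2795

-2.2795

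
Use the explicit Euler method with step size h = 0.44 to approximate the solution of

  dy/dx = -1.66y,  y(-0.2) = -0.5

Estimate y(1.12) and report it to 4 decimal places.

-0.0098

Euler: y_{n+1} = y_n + h·f(x_n, y_n).
x=-0.200000, y=-0.500000: f=0.830000 → y ← -0.500000 + 0.44·0.830000 = -0.134800
x=0.240000, y=-0.134800: f=0.223768 → y ← -0.134800 + 0.44·0.223768 = -0.036342
x=0.680000, y=-0.036342: f=0.060328 → y ← -0.036342 + 0.44·0.060328 = -0.009798
y(1.12) ≈ -0.0098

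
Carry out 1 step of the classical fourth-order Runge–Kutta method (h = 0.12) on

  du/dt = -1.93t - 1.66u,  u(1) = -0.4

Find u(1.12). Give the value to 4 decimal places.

-0.5508

RK4: k1 = f(t_n, u_n); k2 = f(t_n + h/2, u_n + (h/2)·k1); k3 = f(t_n + h/2, u_n + (h/2)·k2); k4 = f(t_n + h, u_n + h·k3); u_{n+1} = u_n + (h/6)·(k1 + 2k2 + 2k3 + k4).
t=1.000000, u=-0.400000:
  k1 = f(1.000000, -0.400000) = -1.266000
  k2 = f(1.060000, -0.475960) = -1.255706
  k3 = f(1.060000, -0.475342) = -1.256732
  k4 = f(1.120000, -0.550808) = -1.247259
  u ← -0.400000 + (0.12/6)·(k1 + 2k2 + 2k3 + k4) = -0.550763
u(1.12) ≈ -0.5508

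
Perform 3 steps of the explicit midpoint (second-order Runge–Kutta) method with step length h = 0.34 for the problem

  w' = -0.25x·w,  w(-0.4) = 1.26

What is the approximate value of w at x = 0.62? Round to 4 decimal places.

1.2249

Midpoint: k1 = f(x_n, w_n); k2 = f(x_n + h/2, w_n + (h/2)·k1); w_{n+1} = w_n + h·k2.
x=-0.400000, w=1.260000:
  k1 = f(-0.400000, 1.260000) = 0.126000
  k2 = f(-0.230000, 1.281420) = 0.073682
  w ← 1.260000 + 0.34·0.073682 = 1.285052
x=-0.060000, w=1.285052:
  k1 = f(-0.060000, 1.285052) = 0.019276
  k2 = f(0.110000, 1.288329) = -0.035429
  w ← 1.285052 + 0.34·(-0.035429) = 1.273006
x=0.280000, w=1.273006:
  k1 = f(0.280000, 1.273006) = -0.089110
  k2 = f(0.450000, 1.257857) = -0.141509
  w ← 1.273006 + 0.34·(-0.141509) = 1.224893
w(0.62) ≈ 1.2249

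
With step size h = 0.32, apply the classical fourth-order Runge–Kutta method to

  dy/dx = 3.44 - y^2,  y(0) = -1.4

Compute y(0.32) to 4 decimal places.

-0.6927

RK4: k1 = f(x_n, y_n); k2 = f(x_n + h/2, y_n + (h/2)·k1); k3 = f(x_n + h/2, y_n + (h/2)·k2); k4 = f(x_n + h, y_n + h·k3); y_{n+1} = y_n + (h/6)·(k1 + 2k2 + 2k3 + k4).
x=0.000000, y=-1.400000:
  k1 = f(0.000000, -1.400000) = 1.480000
  k2 = f(0.160000, -1.163200) = 2.086966
  k3 = f(0.160000, -1.066085) = 2.303462
  k4 = f(0.320000, -0.662892) = 3.000574
  y ← -1.400000 + (0.32/6)·(k1 + 2k2 + 2k3 + k4) = -0.692724
y(0.32) ≈ -0.6927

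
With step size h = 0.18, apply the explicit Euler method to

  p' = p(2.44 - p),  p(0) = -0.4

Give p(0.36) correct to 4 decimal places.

-0.9357

Euler: p_{n+1} = p_n + h·f(t_n, p_n).
t=0.000000, p=-0.400000: f=-1.136000 → p ← -0.400000 + 0.18·(-1.136000) = -0.604480
t=0.180000, p=-0.604480: f=-1.840327 → p ← -0.604480 + 0.18·(-1.840327) = -0.935739
p(0.36) ≈ -0.9357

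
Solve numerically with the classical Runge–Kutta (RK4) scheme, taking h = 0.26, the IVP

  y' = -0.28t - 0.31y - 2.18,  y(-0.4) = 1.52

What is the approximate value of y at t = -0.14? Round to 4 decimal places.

0.8765

RK4: k1 = f(t_n, y_n); k2 = f(t_n + h/2, y_n + (h/2)·k1); k3 = f(t_n + h/2, y_n + (h/2)·k2); k4 = f(t_n + h, y_n + h·k3); y_{n+1} = y_n + (h/6)·(k1 + 2k2 + 2k3 + k4).
t=-0.400000, y=1.520000:
  k1 = f(-0.400000, 1.520000) = -2.539200
  k2 = f(-0.270000, 1.189904) = -2.473270
  k3 = f(-0.270000, 1.198475) = -2.475927
  k4 = f(-0.140000, 0.876259) = -2.412440
  y ← 1.520000 + (0.26/6)·(k1 + 2k2 + 2k3 + k4) = 0.876498
y(-0.14) ≈ 0.8765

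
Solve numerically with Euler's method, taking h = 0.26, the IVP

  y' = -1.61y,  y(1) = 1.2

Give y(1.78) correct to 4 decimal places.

0.2358

Euler: y_{n+1} = y_n + h·f(x_n, y_n).
x=1.000000, y=1.200000: f=-1.932000 → y ← 1.200000 + 0.26·(-1.932000) = 0.697680
x=1.260000, y=0.697680: f=-1.123265 → y ← 0.697680 + 0.26·(-1.123265) = 0.405631
x=1.520000, y=0.405631: f=-0.653066 → y ← 0.405631 + 0.26·(-0.653066) = 0.235834
y(1.78) ≈ 0.2358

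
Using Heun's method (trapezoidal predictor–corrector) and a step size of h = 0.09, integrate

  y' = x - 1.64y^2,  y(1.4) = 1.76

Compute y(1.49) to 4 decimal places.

1.5108

Heun: k1 = f(x_n, y_n); k2 = f(x_n + h, y_n + h·k1); y_{n+1} = y_n + (h/2)·(k1 + k2).
x=1.400000, y=1.760000:
  k1 = f(1.400000, 1.760000) = -3.680064
  k2 = f(1.490000, 1.428794) = -1.857983
  y ← 1.760000 + (0.09/2)·(-3.680064 + (-1.857983)) = 1.510788
y(1.49) ≈ 1.5108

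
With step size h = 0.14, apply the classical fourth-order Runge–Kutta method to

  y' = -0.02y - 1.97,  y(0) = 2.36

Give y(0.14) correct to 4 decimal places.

2.0780

RK4: k1 = f(s_n, y_n); k2 = f(s_n + h/2, y_n + (h/2)·k1); k3 = f(s_n + h/2, y_n + (h/2)·k2); k4 = f(s_n + h, y_n + h·k3); y_{n+1} = y_n + (h/6)·(k1 + 2k2 + 2k3 + k4).
s=0.000000, y=2.360000:
  k1 = f(0.000000, 2.360000) = -2.017200
  k2 = f(0.070000, 2.218796) = -2.014376
  k3 = f(0.070000, 2.218994) = -2.014380
  k4 = f(0.140000, 2.077987) = -2.011560
  y ← 2.360000 + (0.14/6)·(k1 + 2k2 + 2k3 + k4) = 2.077987
y(0.14) ≈ 2.0780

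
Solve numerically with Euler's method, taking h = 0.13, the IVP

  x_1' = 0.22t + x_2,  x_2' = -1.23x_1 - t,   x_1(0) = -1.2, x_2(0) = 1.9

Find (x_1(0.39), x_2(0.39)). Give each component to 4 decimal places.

Euler on (x_1,x_2): x_1_{n+1} = x_1_n + h·x_1', x_2_{n+1} = x_2_n + h·x_2'.
0.000000: (-1.200000, 1.900000); f=(1.900000, 1.476000) → (-0.953000, 2.091880)
0.130000: (-0.953000, 2.091880); f=(2.120480, 1.042190) → (-0.677338, 2.227365)
0.260000: (-0.677338, 2.227365); f=(2.284565, 0.573125) → (-0.380344, 2.301871)
(x_1(0.39), x_2(0.39)) ≈ (-0.3803, 2.3019)

-0.3803, 2.3019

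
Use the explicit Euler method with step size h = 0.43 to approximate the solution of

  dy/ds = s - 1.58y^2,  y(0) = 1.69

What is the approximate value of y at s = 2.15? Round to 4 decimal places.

1.1070

Euler: y_{n+1} = y_n + h·f(s_n, y_n).
s=0.000000, y=1.690000: f=-4.512638 → y ← 1.690000 + 0.43·(-4.512638) = -0.250434
s=0.430000, y=-0.250434: f=0.330907 → y ← -0.250434 + 0.43·0.330907 = -0.108145
s=0.860000, y=-0.108145: f=0.841522 → y ← -0.108145 + 0.43·0.841522 = 0.253710
s=1.290000, y=0.253710: f=1.188298 → y ← 0.253710 + 0.43·1.188298 = 0.764678
s=1.720000, y=0.764678: f=0.796123 → y ← 0.764678 + 0.43·0.796123 = 1.107011
y(2.15) ≈ 1.1070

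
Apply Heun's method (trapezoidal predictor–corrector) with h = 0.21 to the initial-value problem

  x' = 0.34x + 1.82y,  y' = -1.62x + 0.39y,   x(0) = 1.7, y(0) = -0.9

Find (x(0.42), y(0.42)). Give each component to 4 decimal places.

0.7228, -2.0647

Heun on (x,y): k1 = f(s_n, state_n); k2 = f(s_n + h, state_n + h·k1); state_{n+1} = state_n + (h/2)·(k1 + k2).
0.000000: (1.700000, -0.900000)
  k1 = (-1.060000, -3.105000)
  predictor → (1.477400, -1.552050)
  k2 = (-2.322415, -2.998688)
  → (1.344846, -1.540887)
0.210000: (1.344846, -1.540887)
  k1 = (-2.347167, -2.779597)
  predictor → (0.851941, -2.124603)
  k2 = (-3.577117, -2.208740)
  → (0.722797, -2.064663)
(x(0.42), y(0.42)) ≈ (0.7228, -2.0647)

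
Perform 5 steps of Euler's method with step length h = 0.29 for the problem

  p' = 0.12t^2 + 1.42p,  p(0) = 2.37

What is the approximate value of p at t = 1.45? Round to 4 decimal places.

13.4083

Euler: p_{n+1} = p_n + h·f(t_n, p_n).
t=0.000000, p=2.370000: f=3.365400 → p ← 2.370000 + 0.29·3.365400 = 3.345966
t=0.290000, p=3.345966: f=4.761364 → p ← 3.345966 + 0.29·4.761364 = 4.726761
t=0.580000, p=4.726761: f=6.752369 → p ← 4.726761 + 0.29·6.752369 = 6.684949
t=0.870000, p=6.684949: f=9.583455 → p ← 6.684949 + 0.29·9.583455 = 9.464151
t=1.160000, p=9.464151: f=13.600566 → p ← 9.464151 + 0.29·13.600566 = 13.408315
p(1.45) ≈ 13.4083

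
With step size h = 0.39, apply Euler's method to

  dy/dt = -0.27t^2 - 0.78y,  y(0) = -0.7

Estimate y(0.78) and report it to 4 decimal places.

Euler: y_{n+1} = y_n + h·f(t_n, y_n).
t=0.000000, y=-0.700000: f=0.546000 → y ← -0.700000 + 0.39·0.546000 = -0.487060
t=0.390000, y=-0.487060: f=0.338840 → y ← -0.487060 + 0.39·0.338840 = -0.354912
y(0.78) ≈ -0.3549

-0.3549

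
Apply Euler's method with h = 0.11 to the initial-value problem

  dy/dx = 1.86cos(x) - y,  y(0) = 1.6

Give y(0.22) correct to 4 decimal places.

Euler: y_{n+1} = y_n + h·f(x_n, y_n).
x=0.000000, y=1.600000: f=0.260000 → y ← 1.600000 + 0.11·0.260000 = 1.628600
x=0.110000, y=1.628600: f=0.220158 → y ← 1.628600 + 0.11·0.220158 = 1.652817
y(0.22) ≈ 1.6528

1.6528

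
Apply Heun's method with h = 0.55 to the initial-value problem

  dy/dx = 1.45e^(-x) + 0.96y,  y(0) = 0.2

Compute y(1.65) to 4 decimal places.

4.3475

Heun: k1 = f(x_n, y_n); k2 = f(x_n + h, y_n + h·k1); y_{n+1} = y_n + (h/2)·(k1 + k2).
x=0.000000, y=0.200000:
  k1 = f(0.000000, 0.200000) = 1.642000
  k2 = f(0.550000, 1.103100) = 1.895553
  y ← 0.200000 + (0.55/2)·(1.642000 + 1.895553) = 1.172827
x=0.550000, y=1.172827:
  k1 = f(0.550000, 1.172827) = 1.962491
  k2 = f(1.100000, 2.252197) = 2.644773
  y ← 1.172827 + (0.55/2)·(1.962491 + 2.644773) = 2.439825
x=1.100000, y=2.439825:
  k1 = f(1.100000, 2.439825) = 2.824895
  k2 = f(1.650000, 3.993517) = 4.112248
  y ← 2.439825 + (0.55/2)·(2.824895 + 4.112248) = 4.347539
y(1.65) ≈ 4.3475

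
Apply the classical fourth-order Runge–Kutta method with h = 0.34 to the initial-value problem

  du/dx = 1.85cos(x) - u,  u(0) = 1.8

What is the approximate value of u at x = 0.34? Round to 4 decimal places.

1.8033

RK4: k1 = f(x_n, u_n); k2 = f(x_n + h/2, u_n + (h/2)·k1); k3 = f(x_n + h/2, u_n + (h/2)·k2); k4 = f(x_n + h, u_n + h·k3); u_{n+1} = u_n + (h/6)·(k1 + 2k2 + 2k3 + k4).
x=0.000000, u=1.800000:
  k1 = f(0.000000, 1.800000) = 0.050000
  k2 = f(0.170000, 1.808500) = 0.014832
  k3 = f(0.170000, 1.802521) = 0.020810
  k4 = f(0.340000, 1.807076) = -0.062979
  u ← 1.800000 + (0.34/6)·(k1 + 2k2 + 2k3 + k4) = 1.803304
u(0.34) ≈ 1.8033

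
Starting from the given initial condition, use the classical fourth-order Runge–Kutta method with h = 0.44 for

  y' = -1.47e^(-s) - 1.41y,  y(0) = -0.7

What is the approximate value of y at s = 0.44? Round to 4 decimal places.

-0.7569

RK4: k1 = f(s_n, y_n); k2 = f(s_n + h/2, y_n + (h/2)·k1); k3 = f(s_n + h/2, y_n + (h/2)·k2); k4 = f(s_n + h, y_n + h·k3); y_{n+1} = y_n + (h/6)·(k1 + 2k2 + 2k3 + k4).
s=0.000000, y=-0.700000:
  k1 = f(0.000000, -0.700000) = -0.483000
  k2 = f(0.220000, -0.806260) = -0.042876
  k3 = f(0.220000, -0.709433) = -0.179402
  k4 = f(0.440000, -0.778937) = 0.151568
  y ← -0.700000 + (0.44/6)·(k1 + 2k2 + 2k3 + k4) = -0.756906
y(0.44) ≈ -0.7569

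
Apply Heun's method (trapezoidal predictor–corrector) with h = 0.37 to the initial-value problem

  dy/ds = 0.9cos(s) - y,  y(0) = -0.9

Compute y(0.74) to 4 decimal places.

Heun: k1 = f(s_n, y_n); k2 = f(s_n + h, y_n + h·k1); y_{n+1} = y_n + (h/2)·(k1 + k2).
s=0.000000, y=-0.900000:
  k1 = f(0.000000, -0.900000) = 1.800000
  k2 = f(0.370000, -0.234000) = 1.073095
  y ← -0.900000 + (0.37/2)·(1.800000 + 1.073095) = -0.368477
s=0.370000, y=-0.368477:
  k1 = f(0.370000, -0.368477) = 1.207572
  k2 = f(0.740000, 0.078324) = 0.586298
  y ← -0.368477 + (0.37/2)·(1.207572 + 0.586298) = -0.036612
y(0.74) ≈ -0.0366

-0.0366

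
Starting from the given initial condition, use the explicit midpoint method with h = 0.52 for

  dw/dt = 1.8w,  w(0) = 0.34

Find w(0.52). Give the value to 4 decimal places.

0.8072

Midpoint: k1 = f(t_n, w_n); k2 = f(t_n + h/2, w_n + (h/2)·k1); w_{n+1} = w_n + h·k2.
t=0.000000, w=0.340000:
  k1 = f(0.000000, 0.340000) = 0.612000
  k2 = f(0.260000, 0.499120) = 0.898416
  w ← 0.340000 + 0.52·0.898416 = 0.807176
w(0.52) ≈ 0.8072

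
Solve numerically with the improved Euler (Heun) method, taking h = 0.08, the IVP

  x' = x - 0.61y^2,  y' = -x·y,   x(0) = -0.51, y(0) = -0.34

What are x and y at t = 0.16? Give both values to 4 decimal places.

-0.6117, -0.3718

Heun on (x,y): k1 = f(t_n, state_n); k2 = f(t_n + h, state_n + h·k1); state_{n+1} = state_n + (h/2)·(k1 + k2).
0.000000: (-0.510000, -0.340000)
  k1 = (-0.580516, -0.173400)
  predictor → (-0.556441, -0.353872)
  k2 = (-0.632829, -0.196909)
  → (-0.558534, -0.354812)
0.080000: (-0.558534, -0.354812)
  k1 = (-0.635328, -0.198175)
  predictor → (-0.609360, -0.370666)
  k2 = (-0.693170, -0.225869)
  → (-0.611674, -0.371774)
(x(0.16), y(0.16)) ≈ (-0.6117, -0.3718)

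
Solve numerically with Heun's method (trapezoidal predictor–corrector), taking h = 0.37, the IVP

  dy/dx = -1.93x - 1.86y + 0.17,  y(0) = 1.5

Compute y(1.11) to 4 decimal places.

Heun: k1 = f(x_n, y_n); k2 = f(x_n + h, y_n + h·k1); y_{n+1} = y_n + (h/2)·(k1 + k2).
x=0.000000, y=1.500000:
  k1 = f(0.000000, 1.500000) = -2.620000
  k2 = f(0.370000, 0.530600) = -1.531016
  y ← 1.500000 + (0.37/2)·(-2.620000 + (-1.531016)) = 0.732062
x=0.370000, y=0.732062:
  k1 = f(0.370000, 0.732062) = -1.905735
  k2 = f(0.740000, 0.026940) = -1.308308
  y ← 0.732062 + (0.37/2)·(-1.905735 + (-1.308308)) = 0.137464
x=0.740000, y=0.137464:
  k1 = f(0.740000, 0.137464) = -1.513883
  k2 = f(1.110000, -0.422673) = -1.186129
  y ← 0.137464 + (0.37/2)·(-1.513883 + (-1.186129)) = -0.362038
y(1.11) ≈ -0.3620

-0.3620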